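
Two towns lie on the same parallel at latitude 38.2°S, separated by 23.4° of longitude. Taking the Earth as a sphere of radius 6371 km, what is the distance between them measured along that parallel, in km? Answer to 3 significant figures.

2040 km

Arc length along a parallel = R cos φ · Δλ (with Δλ in radians).
= 6371 × cos 38.2° × (23.4° × π/180) = 6371 × 0.7859 × 0.4084 ≈ 2040 km.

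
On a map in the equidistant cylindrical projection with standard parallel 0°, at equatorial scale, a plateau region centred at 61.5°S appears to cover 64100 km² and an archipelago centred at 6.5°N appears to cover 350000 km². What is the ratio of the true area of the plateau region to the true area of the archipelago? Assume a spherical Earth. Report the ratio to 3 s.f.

On the plate carrée, areal scale = h·k = 1 × sec φ, so true area = apparent × cos φ.
True area of plateau region: 64100 × cos(61.5°) = 64100 × 0.4772 = 30590 km².
True area of archipelago: 350000 × cos(6.5°) = 350000 × 0.9936 = 347800 km².
Ratio = 30590 / 347800 ≈ 0.0880.

0.0880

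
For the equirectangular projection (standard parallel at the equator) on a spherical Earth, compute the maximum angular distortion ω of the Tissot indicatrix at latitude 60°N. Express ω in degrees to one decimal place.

Plate carrée maps x = Rλ, y = Rφ. The meridian scale is h = 1 and the parallel scale is k = 1/cos φ = sec φ.
At 60°: h = 1.000, k = 2.000; principal scales a = 2.000, b = 1.000.
sin(ω/2) = (a − b)/(a + b) = 1.0000/3.000 = 0.3333, so ω = 2 arcsin(0.3333) ≈ 38.9°.

38.9°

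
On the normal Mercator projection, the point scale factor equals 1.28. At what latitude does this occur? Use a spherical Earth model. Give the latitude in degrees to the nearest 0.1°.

38.6°

Mercator scale is k = sec φ = 1/cos φ.
1/cos φ = 1.28  ⇒  cos φ = 0.7812  ⇒  φ = arccos(0.7812) ≈ 38.6°.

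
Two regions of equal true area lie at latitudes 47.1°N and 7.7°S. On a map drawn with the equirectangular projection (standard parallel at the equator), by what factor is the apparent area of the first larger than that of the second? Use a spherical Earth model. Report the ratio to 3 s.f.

For the equirectangular projection with φ₀ = 0 (plate carrée), h = 1 along meridians and k = sec φ along parallels.
Areal scale at 47.1°: h·k = 1.000 × 1.469 = 1.469.
Areal scale at 7.7°: h·k = 1.000 × 1.009 = 1.009.
Ratio = 1.469/1.009 ≈ 1.46.

1.46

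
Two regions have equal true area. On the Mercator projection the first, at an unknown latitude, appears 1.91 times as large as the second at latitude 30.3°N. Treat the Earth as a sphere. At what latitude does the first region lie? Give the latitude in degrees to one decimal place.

51.3°

For equal true areas on Mercator, apparent areas scale as sec²φ, so the ratio is cos²φ₂ / cos²φ₁.
cos²φ₂ / cos²φ₁ = 1.91  ⇒  cos φ₁ = cos 30.3° / √1.91 = 0.8634/1.382 = 0.6247.
φ₁ = arccos(0.6247) ≈ 51.3°.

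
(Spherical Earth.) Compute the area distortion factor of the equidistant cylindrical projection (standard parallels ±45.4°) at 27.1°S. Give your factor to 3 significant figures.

The equidistant cylindrical projection with φ₀ = 45.4° has h = 1 (meridians true) and k = cos φ₀ / cos φ along parallels.
Areal scale = h·k = 1 × cos φ₀ / cos φ; at 27.1°, h = 1.000, k = 0.7887, so h·k = 0.7887.

0.789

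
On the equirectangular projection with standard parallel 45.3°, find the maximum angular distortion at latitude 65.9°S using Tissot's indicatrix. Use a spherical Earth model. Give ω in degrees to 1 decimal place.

The equidistant cylindrical projection with φ₀ = 45.3° has h = 1 (meridians true) and k = cos φ₀ / cos φ along parallels.
At 65.9°: h = 1.000, k = 1.723; principal scales a = 1.723, b = 1.000.
sin(ω/2) = (a − b)/(a + b) = 0.7226/2.723 = 0.2654, so ω = 2 arcsin(0.2654) ≈ 30.8°.

30.8°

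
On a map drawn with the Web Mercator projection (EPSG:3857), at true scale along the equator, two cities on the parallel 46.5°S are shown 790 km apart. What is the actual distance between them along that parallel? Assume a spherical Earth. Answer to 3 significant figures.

The Mercator projection is conformal; its linear scale factor is the same in every direction and equals sec φ = 1/cos φ.
Along the parallel at 46.5°, map distances are exaggerated by k = sec 46.5° = 1.453.
True distance = 790 / 1.453 = 790 × cos 46.5° ≈ 544 km.

544 km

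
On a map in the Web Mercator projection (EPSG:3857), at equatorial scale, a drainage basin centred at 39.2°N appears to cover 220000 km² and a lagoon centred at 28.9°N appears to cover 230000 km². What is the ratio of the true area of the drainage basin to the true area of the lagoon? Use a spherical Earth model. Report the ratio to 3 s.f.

0.749

Mercator's areal exaggeration is sec²φ; hence true area = (apparent area) · cos²φ.
True area of drainage basin: 220000 × cos²(39.2°) = 220000 × 0.6005 = 132100 km².
True area of lagoon: 230000 × cos²(28.9°) = 230000 × 0.7664 = 176300 km².
Ratio = 132100 / 176300 ≈ 0.749.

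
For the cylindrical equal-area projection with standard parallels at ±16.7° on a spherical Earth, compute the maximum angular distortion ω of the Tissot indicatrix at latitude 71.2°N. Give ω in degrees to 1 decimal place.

105.6°

Cylindrical equal-area (φ₀ = 16.7°): h = cos φ / cos 16.7° along meridians, k = cos 16.7° / cos φ along parallels; h·k = 1.
At 71.2°: h = 0.3365, k = 2.972; principal scales a = 2.972, b = 0.3365.
sin(ω/2) = (a − b)/(a + b) = 2.636/3.309 = 0.7966, so ω = 2 arcsin(0.7966) ≈ 105.6°.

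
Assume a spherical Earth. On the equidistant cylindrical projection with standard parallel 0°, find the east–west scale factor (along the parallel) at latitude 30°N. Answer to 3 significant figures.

1.15

For the equirectangular projection with φ₀ = 0 (plate carrée), h = 1 along meridians and k = sec φ along parallels.
k = 1/cos 30° = 1/0.8660 = 1.155.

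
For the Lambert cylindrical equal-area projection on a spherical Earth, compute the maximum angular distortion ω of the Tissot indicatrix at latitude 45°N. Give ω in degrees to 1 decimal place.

38.9°

The Lambert cylindrical equal-area projection is the cylindrical equal-area projection with its standard parallel at the equator (φ₀ = 0). Cylindrical equal-area (φ₀ = 0°): h = cos φ / cos 0° along meridians, k = cos 0° / cos φ along parallels; h·k = 1.
At 45°: h = 0.7071, k = 1.414; principal scales a = 1.414, b = 0.7071.
sin(ω/2) = (a − b)/(a + b) = 0.7071/2.121 = 0.3333, so ω = 2 arcsin(0.3333) ≈ 38.9°.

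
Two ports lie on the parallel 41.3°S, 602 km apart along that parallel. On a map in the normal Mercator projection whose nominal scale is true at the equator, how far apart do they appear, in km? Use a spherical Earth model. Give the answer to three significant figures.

801 km

The Mercator projection is conformal; its linear scale factor is the same in every direction and equals sec φ = 1/cos φ.
Along the parallel, k = sec 41.3° = 1/0.7513 = 1.331.
Map distance = 602 × 1.331 ≈ 801 km.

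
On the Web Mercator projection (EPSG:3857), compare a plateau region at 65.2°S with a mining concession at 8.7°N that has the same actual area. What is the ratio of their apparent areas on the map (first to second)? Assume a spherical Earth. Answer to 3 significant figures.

5.55

On Mercator, area is exaggerated by sec²φ = 1/cos²φ.
At 65.2°: sec²(65.2°) = 1/0.4195² = 5.684.
At 8.7°: sec²(8.7°) = 1/0.9885² = 1.023.
Ratio = 5.684/1.023 = cos²(8.7°)/cos²(65.2°) ≈ 5.55.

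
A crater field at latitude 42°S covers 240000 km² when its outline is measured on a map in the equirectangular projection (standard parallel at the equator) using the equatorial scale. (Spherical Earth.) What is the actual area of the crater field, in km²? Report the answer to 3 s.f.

Plate carrée maps x = Rλ, y = Rφ. The meridian scale is h = 1 and the parallel scale is k = 1/cos φ = sec φ.
Areal scale = h·k = 1 × sec φ; at 42°, h = 1.000, k = 1.346, so h·k = 1.346.
True area = apparent / (areal scale) = 240000 / 1.346 ≈ 178000 km².

178000 km²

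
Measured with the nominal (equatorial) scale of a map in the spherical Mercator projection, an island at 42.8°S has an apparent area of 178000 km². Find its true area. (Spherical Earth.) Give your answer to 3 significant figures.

95800 km²

Mercator is conformal, so the point scale is isotropic: h = k = sec φ = 1/cos φ.
Areal scale = k² = sec²φ = 1/cos²(42.8°) = 1/0.7337² = 1.857.
True area = apparent / (areal scale) = 178000 / 1.857 ≈ 95800 km².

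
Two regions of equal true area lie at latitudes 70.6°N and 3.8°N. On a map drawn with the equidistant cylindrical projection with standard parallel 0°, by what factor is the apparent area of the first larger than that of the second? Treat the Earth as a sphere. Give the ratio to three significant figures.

3.00

For the equirectangular projection with φ₀ = 0 (plate carrée), h = 1 along meridians and k = sec φ along parallels.
Areal scale at 70.6°: h·k = 1.000 × 3.011 = 3.011.
Areal scale at 3.8°: h·k = 1.000 × 1.002 = 1.002.
Ratio = 3.011/1.002 ≈ 3.00.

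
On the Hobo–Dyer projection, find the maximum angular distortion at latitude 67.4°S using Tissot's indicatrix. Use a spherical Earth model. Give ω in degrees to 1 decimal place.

76.6°

Hobo–Dyer is a cylindrical equal-area projection with standard parallels at ±37.5°. Cylindrical equal-area (φ₀ = 37.5°): h = cos φ / cos 37.5° along meridians, k = cos 37.5° / cos φ along parallels; h·k = 1.
At 67.4°: h = 0.4844, k = 2.064; principal scales a = 2.064, b = 0.4844.
sin(ω/2) = (a − b)/(a + b) = 1.580/2.549 = 0.6199, so ω = 2 arcsin(0.6199) ≈ 76.6°.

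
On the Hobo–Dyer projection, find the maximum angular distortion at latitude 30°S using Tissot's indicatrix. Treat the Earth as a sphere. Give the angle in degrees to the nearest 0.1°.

10.0°

Hobo–Dyer is a cylindrical equal-area projection with standard parallels at ±37.5°. For cylindrical equal-area with standard parallel φ₀, h = cos φ / cos φ₀ and k = cos φ₀ / cos φ, so h·k = 1.
At 30°: h = 1.092, k = 0.9161; principal scales a = 1.092, b = 0.9161.
sin(ω/2) = (a − b)/(a + b) = 0.1755/2.008 = 0.08742, so ω = 2 arcsin(0.08742) ≈ 10.0°.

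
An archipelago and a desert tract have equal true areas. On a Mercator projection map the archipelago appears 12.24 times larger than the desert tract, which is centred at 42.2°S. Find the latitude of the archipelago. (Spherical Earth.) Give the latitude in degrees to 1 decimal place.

Mercator areal scale is sec²φ, so apparent-area ratio = sec²φ₁ / sec²φ₂ = cos²φ₂ / cos²φ₁.
cos²φ₂ / cos²φ₁ = 12.24  ⇒  cos φ₁ = cos 42.2° / √12.24 = 0.7408/3.499 = 0.2117.
φ₁ = arccos(0.2117) ≈ 77.8°.

77.8°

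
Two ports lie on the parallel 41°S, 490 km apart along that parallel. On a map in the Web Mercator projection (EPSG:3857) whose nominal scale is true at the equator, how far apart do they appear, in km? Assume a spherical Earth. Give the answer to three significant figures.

649 km

For Mercator, h = k = sec φ (a conformal cylindrical projection has a single point scale, 1/cos φ).
Along the parallel, k = sec 41° = 1/0.7547 = 1.325.
Map distance = 490 × 1.325 ≈ 649 km.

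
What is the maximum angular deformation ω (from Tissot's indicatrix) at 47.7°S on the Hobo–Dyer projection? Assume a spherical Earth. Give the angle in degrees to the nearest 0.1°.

18.8°

The Hobo–Dyer projection is cylindrical equal-area with φ₀ = 37.5°. For cylindrical equal-area with standard parallel φ₀, h = cos φ / cos φ₀ and k = cos φ₀ / cos φ, so h·k = 1.
At 47.7°: h = 0.8483, k = 1.179; principal scales a = 1.179, b = 0.8483.
sin(ω/2) = (a − b)/(a + b) = 0.3305/2.027 = 0.1630, so ω = 2 arcsin(0.1630) ≈ 18.8°.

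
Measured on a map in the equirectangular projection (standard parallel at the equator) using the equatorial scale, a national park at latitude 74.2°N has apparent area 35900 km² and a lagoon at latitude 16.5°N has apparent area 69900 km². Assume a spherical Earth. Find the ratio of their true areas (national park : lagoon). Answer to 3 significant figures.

On the plate carrée, areal scale = h·k = 1 × sec φ, so true area = apparent × cos φ.
True area of national park: 35900 × cos(74.2°) = 35900 × 0.2723 = 9775 km².
True area of lagoon: 69900 × cos(16.5°) = 69900 × 0.9588 = 67020 km².
Ratio = 9775 / 67020 ≈ 0.146.

0.146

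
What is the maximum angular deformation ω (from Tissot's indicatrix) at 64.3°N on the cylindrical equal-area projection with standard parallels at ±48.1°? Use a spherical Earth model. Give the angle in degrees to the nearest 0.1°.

A cylindrical equal-area projection with standard parallel φ₀ has meridian scale h = cos φ / cos φ₀ and parallel scale k = cos φ₀ / cos φ (so areas are preserved, h·k = 1).
At 64.3°: h = 0.6494, k = 1.540; principal scales a = 1.540, b = 0.6494.
sin(ω/2) = (a − b)/(a + b) = 0.8906/2.189 = 0.4068, so ω = 2 arcsin(0.4068) ≈ 48.0°.

48.0°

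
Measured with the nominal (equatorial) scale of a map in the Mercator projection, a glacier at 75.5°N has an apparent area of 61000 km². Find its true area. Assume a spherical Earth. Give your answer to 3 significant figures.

The Mercator projection is conformal; its linear scale factor is the same in every direction and equals sec φ = 1/cos φ.
Areal scale = k² = sec²φ = 1/cos²(75.5°) = 1/0.2504² = 15.95.
True area = apparent / (areal scale) = 61000 / 15.95 ≈ 3820 km².

3820 km²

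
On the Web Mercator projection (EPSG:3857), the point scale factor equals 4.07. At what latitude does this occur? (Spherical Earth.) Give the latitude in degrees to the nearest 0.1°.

Mercator scale is k = sec φ = 1/cos φ.
1/cos φ = 4.07  ⇒  cos φ = 0.2457  ⇒  φ = arccos(0.2457) ≈ 75.8°.

75.8°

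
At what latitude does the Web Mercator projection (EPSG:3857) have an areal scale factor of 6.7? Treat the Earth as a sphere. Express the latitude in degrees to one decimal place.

67.3°

Mercator areal scale is sec²φ.
sec²φ = 6.7  ⇒  cos²φ = 0.1493  ⇒  cos φ = 0.3863.
φ = arccos(0.3863) ≈ 67.3°.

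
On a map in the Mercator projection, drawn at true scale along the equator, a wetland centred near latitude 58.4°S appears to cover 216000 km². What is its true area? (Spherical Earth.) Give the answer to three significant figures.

59300 km²

For Mercator, h = k = sec φ (a conformal cylindrical projection has a single point scale, 1/cos φ).
Areal scale = k² = sec²φ = 1/cos²(58.4°) = 1/0.5240² = 3.642.
True area = apparent / (areal scale) = 216000 / 3.642 ≈ 59300 km².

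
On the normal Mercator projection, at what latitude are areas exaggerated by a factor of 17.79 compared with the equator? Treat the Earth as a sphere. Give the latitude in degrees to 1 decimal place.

76.3°

Mercator areal scale is sec²φ.
sec²φ = 17.79  ⇒  cos²φ = 0.05621  ⇒  cos φ = 0.2371.
φ = arccos(0.2371) ≈ 76.3°.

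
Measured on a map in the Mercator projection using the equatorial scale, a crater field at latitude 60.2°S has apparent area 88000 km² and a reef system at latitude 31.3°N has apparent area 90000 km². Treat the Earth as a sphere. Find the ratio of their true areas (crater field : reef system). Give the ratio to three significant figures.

Since Mercator area scale is 1/cos²φ, the true area equals the apparent area multiplied by cos²φ.
True area of crater field: 88000 × cos²(60.2°) = 88000 × 0.2470 = 21730 km².
True area of reef system: 90000 × cos²(31.3°) = 90000 × 0.7301 = 65710 km².
Ratio = 21730 / 65710 ≈ 0.331.

0.331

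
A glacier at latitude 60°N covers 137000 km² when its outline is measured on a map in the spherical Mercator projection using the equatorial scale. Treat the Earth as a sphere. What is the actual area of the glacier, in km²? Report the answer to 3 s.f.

34300 km²

Mercator is conformal, so the point scale is isotropic: h = k = sec φ = 1/cos φ.
Areal scale = k² = sec²φ = 1/cos²(60°) = 1/0.5000² = 4.000.
True area = apparent / (areal scale) = 137000 / 4.000 ≈ 34300 km².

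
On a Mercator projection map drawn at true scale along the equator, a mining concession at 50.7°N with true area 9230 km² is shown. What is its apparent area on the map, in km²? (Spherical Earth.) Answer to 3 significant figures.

The Mercator projection is conformal; its linear scale factor is the same in every direction and equals sec φ = 1/cos φ.
Areal scale = k² = sec²φ = 1/cos²(50.7°) = 1/0.6334² = 2.493.
Apparent area = 9230 × 2.493 ≈ 23000 km².

23000 km²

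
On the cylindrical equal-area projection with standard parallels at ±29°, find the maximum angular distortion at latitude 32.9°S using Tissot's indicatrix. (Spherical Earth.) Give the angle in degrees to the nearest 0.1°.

4.7°

For cylindrical equal-area with standard parallel φ₀, h = cos φ / cos φ₀ and k = cos φ₀ / cos φ, so h·k = 1.
At 32.9°: h = 0.9600, k = 1.042; principal scales a = 1.042, b = 0.9600.
sin(ω/2) = (a − b)/(a + b) = 0.08170/2.002 = 0.04082, so ω = 2 arcsin(0.04082) ≈ 4.7°.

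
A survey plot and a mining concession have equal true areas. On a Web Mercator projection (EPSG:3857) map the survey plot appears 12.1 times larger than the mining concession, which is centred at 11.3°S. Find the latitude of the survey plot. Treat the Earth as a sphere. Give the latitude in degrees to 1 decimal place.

Mercator areal scale is sec²φ, so apparent-area ratio = sec²φ₁ / sec²φ₂ = cos²φ₂ / cos²φ₁.
cos²φ₂ / cos²φ₁ = 12.1  ⇒  cos φ₁ = cos 11.3° / √12.1 = 0.9806/3.479 = 0.2819.
φ₁ = arccos(0.2819) ≈ 73.6°.

73.6°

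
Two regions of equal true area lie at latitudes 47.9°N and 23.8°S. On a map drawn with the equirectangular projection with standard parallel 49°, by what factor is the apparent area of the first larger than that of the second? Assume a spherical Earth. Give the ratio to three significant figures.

1.36

The equidistant cylindrical projection with φ₀ = 49° has h = 1 (meridians true) and k = cos φ₀ / cos φ along parallels.
Areal scale at 47.9°: h·k = 1.000 × 0.9786 = 0.9786.
Areal scale at 23.8°: h·k = 1.000 × 0.7170 = 0.7170.
Ratio = 0.9786/0.7170 ≈ 1.36.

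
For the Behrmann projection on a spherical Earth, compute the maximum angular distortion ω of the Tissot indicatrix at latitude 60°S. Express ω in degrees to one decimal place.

Behrmann is a cylindrical equal-area projection with standard parallels at ±30°. A cylindrical equal-area projection with standard parallel φ₀ has meridian scale h = cos φ / cos φ₀ and parallel scale k = cos φ₀ / cos φ (so areas are preserved, h·k = 1).
At 60°: h = 0.5774, k = 1.732; principal scales a = 1.732, b = 0.5774.
sin(ω/2) = (a − b)/(a + b) = 1.155/2.309 = 0.5000, so ω = 2 arcsin(0.5000) ≈ 60.0°.

60.0°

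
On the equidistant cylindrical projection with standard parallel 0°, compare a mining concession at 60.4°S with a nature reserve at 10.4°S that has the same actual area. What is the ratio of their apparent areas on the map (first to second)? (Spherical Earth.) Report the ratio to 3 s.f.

1.99

In the plate carrée (x = Rλ, y = Rφ), meridians are true-scale (h = 1) and parallels are stretched by k = sec φ.
Areal scale at 60.4°: h·k = 1.000 × 2.025 = 2.025.
Areal scale at 10.4°: h·k = 1.000 × 1.017 = 1.017.
Ratio = 2.025/1.017 ≈ 1.99.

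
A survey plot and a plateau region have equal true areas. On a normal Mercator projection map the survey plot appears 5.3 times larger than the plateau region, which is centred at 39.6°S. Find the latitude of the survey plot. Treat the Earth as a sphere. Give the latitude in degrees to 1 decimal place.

70.4°

Mercator areal scale is sec²φ, so apparent-area ratio = sec²φ₁ / sec²φ₂ = cos²φ₂ / cos²φ₁.
cos²φ₂ / cos²φ₁ = 5.3  ⇒  cos φ₁ = cos 39.6° / √5.3 = 0.7705/2.302 = 0.3347.
φ₁ = arccos(0.3347) ≈ 70.4°.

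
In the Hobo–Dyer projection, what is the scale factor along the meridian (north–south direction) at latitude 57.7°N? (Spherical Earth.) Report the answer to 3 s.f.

The Hobo–Dyer projection is cylindrical equal-area with φ₀ = 37.5°. A cylindrical equal-area projection with standard parallel φ₀ has meridian scale h = cos φ / cos φ₀ and parallel scale k = cos φ₀ / cos φ (so areas are preserved, h·k = 1).
h = cos 57.7° / cos 37.5° = 0.5344/0.7934 = 0.6735.

0.674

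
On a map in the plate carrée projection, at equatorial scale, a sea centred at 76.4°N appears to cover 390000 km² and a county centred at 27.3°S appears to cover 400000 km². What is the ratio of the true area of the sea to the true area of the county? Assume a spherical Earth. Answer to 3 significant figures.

0.258

Plate carrée has h = 1 and k = sec φ, giving areal scale sec φ; true area = (apparent area) · cos φ.
True area of sea: 390000 × cos(76.4°) = 390000 × 0.2351 = 91710 km².
True area of county: 400000 × cos(27.3°) = 400000 × 0.8886 = 355400 km².
Ratio = 91710 / 355400 ≈ 0.258.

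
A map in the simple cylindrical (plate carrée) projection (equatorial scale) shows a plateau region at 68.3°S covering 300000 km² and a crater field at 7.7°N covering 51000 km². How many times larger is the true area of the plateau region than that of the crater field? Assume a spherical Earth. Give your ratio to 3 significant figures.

On the plate carrée, areal scale = h·k = 1 × sec φ, so true area = apparent × cos φ.
True area of plateau region: 300000 × cos(68.3°) = 300000 × 0.3697 = 110900 km².
True area of crater field: 51000 × cos(7.7°) = 51000 × 0.9910 = 50540 km².
Ratio = 110900 / 50540 ≈ 2.19.

2.19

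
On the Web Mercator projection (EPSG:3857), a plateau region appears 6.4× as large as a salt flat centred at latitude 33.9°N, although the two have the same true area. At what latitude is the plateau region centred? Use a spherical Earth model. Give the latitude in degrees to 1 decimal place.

70.8°

For equal true areas on Mercator, apparent areas scale as sec²φ, so the ratio is cos²φ₂ / cos²φ₁.
cos²φ₂ / cos²φ₁ = 6.4  ⇒  cos φ₁ = cos 33.9° / √6.4 = 0.8300/2.530 = 0.3281.
φ₁ = arccos(0.3281) ≈ 70.8°.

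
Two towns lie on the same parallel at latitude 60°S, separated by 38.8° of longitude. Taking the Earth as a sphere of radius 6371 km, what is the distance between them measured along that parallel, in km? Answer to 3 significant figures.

2160 km

Arc length along a parallel = R cos φ · Δλ (with Δλ in radians).
= 6371 × cos 60° × (38.8° × π/180) = 6371 × 0.5000 × 0.6772 ≈ 2160 km.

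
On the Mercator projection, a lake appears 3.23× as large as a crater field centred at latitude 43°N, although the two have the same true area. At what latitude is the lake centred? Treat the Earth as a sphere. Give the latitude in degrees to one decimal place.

For equal true areas on Mercator, apparent areas scale as sec²φ, so the ratio is cos²φ₂ / cos²φ₁.
cos²φ₂ / cos²φ₁ = 3.23  ⇒  cos φ₁ = cos 43° / √3.23 = 0.7314/1.797 = 0.4069.
φ₁ = arccos(0.4069) ≈ 66.0°.

66.0°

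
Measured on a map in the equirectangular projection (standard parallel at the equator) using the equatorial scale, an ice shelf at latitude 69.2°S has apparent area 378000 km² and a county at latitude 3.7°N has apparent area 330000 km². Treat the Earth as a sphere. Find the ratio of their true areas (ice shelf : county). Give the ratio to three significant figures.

0.408

Plate carrée has h = 1 and k = sec φ, giving areal scale sec φ; true area = (apparent area) · cos φ.
True area of ice shelf: 378000 × cos(69.2°) = 378000 × 0.3551 = 134200 km².
True area of county: 330000 × cos(3.7°) = 330000 × 0.9979 = 329300 km².
Ratio = 134200 / 329300 ≈ 0.408.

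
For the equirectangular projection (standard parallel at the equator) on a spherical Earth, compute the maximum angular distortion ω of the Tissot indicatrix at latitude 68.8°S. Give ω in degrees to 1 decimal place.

Plate carrée maps x = Rλ, y = Rφ. The meridian scale is h = 1 and the parallel scale is k = 1/cos φ = sec φ.
At 68.8°: h = 1.000, k = 2.765; principal scales a = 2.765, b = 1.000.
sin(ω/2) = (a − b)/(a + b) = 1.765/3.765 = 0.4688, so ω = 2 arcsin(0.4688) ≈ 55.9°.

55.9°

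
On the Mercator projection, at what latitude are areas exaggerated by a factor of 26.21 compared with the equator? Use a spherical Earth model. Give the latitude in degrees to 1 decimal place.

78.7°

Mercator areal scale is sec²φ.
sec²φ = 26.21  ⇒  cos²φ = 0.03815  ⇒  cos φ = 0.1953.
φ = arccos(0.1953) ≈ 78.7°.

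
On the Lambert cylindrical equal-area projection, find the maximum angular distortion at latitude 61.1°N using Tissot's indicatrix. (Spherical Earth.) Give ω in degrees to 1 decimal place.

The Lambert cylindrical equal-area projection is the cylindrical equal-area projection with its standard parallel at the equator (φ₀ = 0). Cylindrical equal-area (φ₀ = 0°): h = cos φ / cos 0° along meridians, k = cos 0° / cos φ along parallels; h·k = 1.
At 61.1°: h = 0.4833, k = 2.069; principal scales a = 2.069, b = 0.4833.
sin(ω/2) = (a − b)/(a + b) = 1.586/2.552 = 0.6213, so ω = 2 arcsin(0.6213) ≈ 76.8°.

76.8°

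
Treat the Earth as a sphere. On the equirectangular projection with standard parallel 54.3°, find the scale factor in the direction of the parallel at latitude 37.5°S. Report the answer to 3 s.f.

0.736

The equidistant cylindrical projection with φ₀ = 54.3° has h = 1 (meridians true) and k = cos φ₀ / cos φ along parallels.
k = cos 54.3° / cos 37.5° = 0.5835/0.7934 = 0.7355.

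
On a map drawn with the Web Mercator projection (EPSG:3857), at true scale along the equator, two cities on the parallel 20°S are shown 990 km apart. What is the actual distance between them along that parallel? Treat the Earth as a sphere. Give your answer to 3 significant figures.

Mercator is conformal, so the point scale is isotropic: h = k = sec φ = 1/cos φ.
Along the parallel at 20°, map distances are exaggerated by k = sec 20° = 1.064.
True distance = 990 / 1.064 = 990 × cos 20° ≈ 930 km.

930 km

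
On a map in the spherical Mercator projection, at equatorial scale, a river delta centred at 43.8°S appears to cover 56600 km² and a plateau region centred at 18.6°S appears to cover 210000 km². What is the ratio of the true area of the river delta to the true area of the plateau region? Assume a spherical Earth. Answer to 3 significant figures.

Mercator's areal exaggeration is sec²φ; hence true area = (apparent area) · cos²φ.
True area of river delta: 56600 × cos²(43.8°) = 56600 × 0.5209 = 29490 km².
True area of plateau region: 210000 × cos²(18.6°) = 210000 × 0.8983 = 188600 km².
Ratio = 29490 / 188600 ≈ 0.156.

0.156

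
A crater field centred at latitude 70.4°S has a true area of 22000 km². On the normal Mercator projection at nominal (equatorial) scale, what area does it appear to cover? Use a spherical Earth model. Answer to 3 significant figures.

196000 km²

Mercator is conformal, so the point scale is isotropic: h = k = sec φ = 1/cos φ.
Areal scale = k² = sec²φ = 1/cos²(70.4°) = 1/0.3355² = 8.887.
Apparent area = 22000 × 8.887 ≈ 196000 km².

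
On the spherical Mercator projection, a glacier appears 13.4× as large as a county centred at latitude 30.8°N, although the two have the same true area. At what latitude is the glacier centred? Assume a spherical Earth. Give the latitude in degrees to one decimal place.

76.4°

Mercator areal scale is sec²φ, so apparent-area ratio = sec²φ₁ / sec²φ₂ = cos²φ₂ / cos²φ₁.
cos²φ₂ / cos²φ₁ = 13.4  ⇒  cos φ₁ = cos 30.8° / √13.4 = 0.8590/3.661 = 0.2346.
φ₁ = arccos(0.2346) ≈ 76.4°.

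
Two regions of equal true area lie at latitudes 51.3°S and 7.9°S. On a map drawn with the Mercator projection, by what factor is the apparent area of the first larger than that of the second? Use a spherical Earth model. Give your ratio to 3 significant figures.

On Mercator, area is exaggerated by sec²φ = 1/cos²φ.
At 51.3°: sec²(51.3°) = 1/0.6252² = 2.558.
At 7.9°: sec²(7.9°) = 1/0.9905² = 1.019.
Ratio = 2.558/1.019 = cos²(7.9°)/cos²(51.3°) ≈ 2.51.

2.51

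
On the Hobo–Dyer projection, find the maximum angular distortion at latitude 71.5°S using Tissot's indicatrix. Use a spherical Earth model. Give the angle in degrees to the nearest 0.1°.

Hobo–Dyer is a cylindrical equal-area projection with standard parallels at ±37.5°. A cylindrical equal-area projection with standard parallel φ₀ has meridian scale h = cos φ / cos φ₀ and parallel scale k = cos φ₀ / cos φ (so areas are preserved, h·k = 1).
At 71.5°: h = 0.4000, k = 2.500; principal scales a = 2.500, b = 0.4000.
sin(ω/2) = (a − b)/(a + b) = 2.100/2.900 = 0.7242, so ω = 2 arcsin(0.7242) ≈ 92.8°.

92.8°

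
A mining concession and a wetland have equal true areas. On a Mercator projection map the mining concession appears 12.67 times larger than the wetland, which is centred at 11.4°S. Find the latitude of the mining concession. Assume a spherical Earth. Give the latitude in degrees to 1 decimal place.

74.0°

On Mercator, (apparent₁)/(apparent₂) = sec²φ₁ / sec²φ₂ when true areas are equal.
cos²φ₂ / cos²φ₁ = 12.67  ⇒  cos φ₁ = cos 11.4° / √12.67 = 0.9803/3.559 = 0.2754.
φ₁ = arccos(0.2754) ≈ 74.0°.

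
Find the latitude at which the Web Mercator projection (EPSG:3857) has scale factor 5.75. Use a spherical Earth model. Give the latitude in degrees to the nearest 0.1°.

80.0°

Mercator scale is k = sec φ = 1/cos φ.
1/cos φ = 5.75  ⇒  cos φ = 0.1739  ⇒  φ = arccos(0.1739) ≈ 80.0°.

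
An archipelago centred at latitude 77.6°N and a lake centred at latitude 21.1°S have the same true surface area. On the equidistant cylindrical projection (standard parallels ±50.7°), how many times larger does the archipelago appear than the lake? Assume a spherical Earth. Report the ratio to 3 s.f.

With standard parallel φ₀ = 50.7°, the equirectangular projection gives x = Rλ cos φ₀, y = Rφ, so h = 1 and k = cos 50.7° / cos φ.
Areal scale at 77.6°: h·k = 1.000 × 2.950 = 2.950.
Areal scale at 21.1°: h·k = 1.000 × 0.6789 = 0.6789.
Ratio = 2.950/0.6789 ≈ 4.34.

4.34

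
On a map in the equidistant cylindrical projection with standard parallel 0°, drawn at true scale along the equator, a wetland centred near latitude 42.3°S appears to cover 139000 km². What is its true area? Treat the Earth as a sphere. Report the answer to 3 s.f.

In the plate carrée (x = Rλ, y = Rφ), meridians are true-scale (h = 1) and parallels are stretched by k = sec φ.
Areal scale = h·k = 1 × sec φ; at 42.3°, h = 1.000, k = 1.352, so h·k = 1.352.
True area = apparent / (areal scale) = 139000 / 1.352 ≈ 103000 km².

103000 km²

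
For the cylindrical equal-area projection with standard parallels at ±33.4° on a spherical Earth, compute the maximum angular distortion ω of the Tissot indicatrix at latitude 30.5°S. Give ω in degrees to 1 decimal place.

A cylindrical equal-area projection with standard parallel φ₀ has meridian scale h = cos φ / cos φ₀ and parallel scale k = cos φ₀ / cos φ (so areas are preserved, h·k = 1).
At 30.5°: h = 1.032, k = 0.9689; principal scales a = 1.032, b = 0.9689.
sin(ω/2) = (a − b)/(a + b) = 0.06316/2.001 = 0.03156, so ω = 2 arcsin(0.03156) ≈ 3.6°.

3.6°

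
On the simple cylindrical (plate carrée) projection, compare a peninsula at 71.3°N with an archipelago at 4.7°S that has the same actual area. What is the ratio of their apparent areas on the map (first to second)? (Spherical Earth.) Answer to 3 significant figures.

In the plate carrée (x = Rλ, y = Rφ), meridians are true-scale (h = 1) and parallels are stretched by k = sec φ.
Areal scale at 71.3°: h·k = 1.000 × 3.119 = 3.119.
Areal scale at 4.7°: h·k = 1.000 × 1.003 = 1.003.
Ratio = 3.119/1.003 ≈ 3.11.

3.11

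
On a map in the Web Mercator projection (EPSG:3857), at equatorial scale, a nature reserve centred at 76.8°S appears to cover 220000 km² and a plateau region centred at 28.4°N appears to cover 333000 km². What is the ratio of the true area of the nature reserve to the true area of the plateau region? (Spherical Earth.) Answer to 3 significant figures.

0.0445

Mercator's areal exaggeration is sec²φ; hence true area = (apparent area) · cos²φ.
True area of nature reserve: 220000 × cos²(76.8°) = 220000 × 0.05214 = 11470 km².
True area of plateau region: 333000 × cos²(28.4°) = 333000 × 0.7738 = 257700 km².
Ratio = 11470 / 257700 ≈ 0.0445.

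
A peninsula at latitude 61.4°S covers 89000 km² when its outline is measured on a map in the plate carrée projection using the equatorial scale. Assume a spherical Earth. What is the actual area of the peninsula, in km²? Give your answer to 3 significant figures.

42600 km²

Plate carrée maps x = Rλ, y = Rφ. The meridian scale is h = 1 and the parallel scale is k = 1/cos φ = sec φ.
Areal scale = h·k = 1 × sec φ; at 61.4°, h = 1.000, k = 2.089, so h·k = 2.089.
True area = apparent / (areal scale) = 89000 / 2.089 ≈ 42600 km².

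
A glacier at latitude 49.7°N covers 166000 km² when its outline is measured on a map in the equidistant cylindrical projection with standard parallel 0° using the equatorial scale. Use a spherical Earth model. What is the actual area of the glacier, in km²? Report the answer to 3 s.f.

107000 km²

Plate carrée maps x = Rλ, y = Rφ. The meridian scale is h = 1 and the parallel scale is k = 1/cos φ = sec φ.
Areal scale = h·k = 1 × sec φ; at 49.7°, h = 1.000, k = 1.546, so h·k = 1.546.
True area = apparent / (areal scale) = 166000 / 1.546 ≈ 107000 km².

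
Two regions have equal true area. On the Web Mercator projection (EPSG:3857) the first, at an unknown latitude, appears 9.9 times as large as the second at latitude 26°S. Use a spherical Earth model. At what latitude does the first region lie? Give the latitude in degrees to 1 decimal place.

73.4°

For equal true areas on Mercator, apparent areas scale as sec²φ, so the ratio is cos²φ₂ / cos²φ₁.
cos²φ₂ / cos²φ₁ = 9.9  ⇒  cos φ₁ = cos 26° / √9.9 = 0.8988/3.146 = 0.2857.
φ₁ = arccos(0.2857) ≈ 73.4°.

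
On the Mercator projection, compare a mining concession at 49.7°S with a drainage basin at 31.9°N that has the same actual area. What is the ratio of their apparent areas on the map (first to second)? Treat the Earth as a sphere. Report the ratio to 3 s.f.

Mercator areal scale is sec²φ.
At 49.7°: sec²(49.7°) = 1/0.6468² = 2.390.
At 31.9°: sec²(31.9°) = 1/0.8490² = 1.387.
Ratio = 2.390/1.387 = cos²(31.9°)/cos²(49.7°) ≈ 1.72.

1.72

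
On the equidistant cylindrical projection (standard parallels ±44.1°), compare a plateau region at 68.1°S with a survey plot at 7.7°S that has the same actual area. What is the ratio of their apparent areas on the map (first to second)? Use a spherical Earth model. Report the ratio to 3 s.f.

2.66

With standard parallel φ₀ = 44.1°, the equirectangular projection gives x = Rλ cos φ₀, y = Rφ, so h = 1 and k = cos 44.1° / cos φ.
Areal scale at 68.1°: h·k = 1.000 × 1.925 = 1.925.
Areal scale at 7.7°: h·k = 1.000 × 0.7247 = 0.7247.
Ratio = 1.925/0.7247 ≈ 2.66.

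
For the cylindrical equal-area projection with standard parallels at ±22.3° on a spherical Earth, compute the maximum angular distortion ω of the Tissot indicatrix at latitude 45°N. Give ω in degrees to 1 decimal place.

A cylindrical equal-area projection with standard parallel φ₀ has meridian scale h = cos φ / cos φ₀ and parallel scale k = cos φ₀ / cos φ (so areas are preserved, h·k = 1).
At 45°: h = 0.7643, k = 1.308; principal scales a = 1.308, b = 0.7643.
sin(ω/2) = (a − b)/(a + b) = 0.5442/2.073 = 0.2625, so ω = 2 arcsin(0.2625) ≈ 30.4°.

30.4°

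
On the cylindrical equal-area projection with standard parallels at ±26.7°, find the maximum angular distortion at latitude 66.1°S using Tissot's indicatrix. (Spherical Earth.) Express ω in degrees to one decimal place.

For cylindrical equal-area with standard parallel φ₀, h = cos φ / cos φ₀ and k = cos φ₀ / cos φ, so h·k = 1.
At 66.1°: h = 0.4535, k = 2.205; principal scales a = 2.205, b = 0.4535.
sin(ω/2) = (a − b)/(a + b) = 1.752/2.659 = 0.6588, so ω = 2 arcsin(0.6588) ≈ 82.4°.

82.4°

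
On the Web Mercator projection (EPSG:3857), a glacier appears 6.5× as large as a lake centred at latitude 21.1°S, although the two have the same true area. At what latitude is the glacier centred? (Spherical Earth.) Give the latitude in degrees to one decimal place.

For equal true areas on Mercator, apparent areas scale as sec²φ, so the ratio is cos²φ₂ / cos²φ₁.
cos²φ₂ / cos²φ₁ = 6.5  ⇒  cos φ₁ = cos 21.1° / √6.5 = 0.9330/2.550 = 0.3659.
φ₁ = arccos(0.3659) ≈ 68.5°.

68.5°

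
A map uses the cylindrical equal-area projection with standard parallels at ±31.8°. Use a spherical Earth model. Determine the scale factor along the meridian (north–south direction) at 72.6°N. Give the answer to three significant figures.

A cylindrical equal-area projection with standard parallel φ₀ has meridian scale h = cos φ / cos φ₀ and parallel scale k = cos φ₀ / cos φ (so areas are preserved, h·k = 1).
h = cos 72.6° / cos 31.8° = 0.2990/0.8499 = 0.3519.

0.352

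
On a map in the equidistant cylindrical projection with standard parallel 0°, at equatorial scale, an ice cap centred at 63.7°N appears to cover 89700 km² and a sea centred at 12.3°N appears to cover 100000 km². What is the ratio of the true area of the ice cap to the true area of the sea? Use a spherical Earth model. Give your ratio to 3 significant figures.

0.407

On the plate carrée, areal scale = h·k = 1 × sec φ, so true area = apparent × cos φ.
True area of ice cap: 89700 × cos(63.7°) = 89700 × 0.4431 = 39740 km².
True area of sea: 100000 × cos(12.3°) = 100000 × 0.9770 = 97700 km².
Ratio = 39740 / 97700 ≈ 0.407.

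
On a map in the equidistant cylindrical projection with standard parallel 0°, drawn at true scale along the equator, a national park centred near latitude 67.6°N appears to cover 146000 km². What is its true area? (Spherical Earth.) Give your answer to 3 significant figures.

For the equirectangular projection with φ₀ = 0 (plate carrée), h = 1 along meridians and k = sec φ along parallels.
Areal scale = h·k = 1 × sec φ; at 67.6°, h = 1.000, k = 2.624, so h·k = 2.624.
True area = apparent / (areal scale) = 146000 / 2.624 ≈ 55600 km².

55600 km²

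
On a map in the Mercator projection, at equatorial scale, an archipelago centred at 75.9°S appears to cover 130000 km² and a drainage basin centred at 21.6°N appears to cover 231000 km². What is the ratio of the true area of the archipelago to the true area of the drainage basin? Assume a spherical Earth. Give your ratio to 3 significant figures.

0.0386

Since Mercator area scale is 1/cos²φ, the true area equals the apparent area multiplied by cos²φ.
True area of archipelago: 130000 × cos²(75.9°) = 130000 × 0.05935 = 7715 km².
True area of drainage basin: 231000 × cos²(21.6°) = 231000 × 0.8645 = 199700 km².
Ratio = 7715 / 199700 ≈ 0.0386.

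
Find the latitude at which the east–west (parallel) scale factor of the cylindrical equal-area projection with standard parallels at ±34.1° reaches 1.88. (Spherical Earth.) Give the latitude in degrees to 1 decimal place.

For cylindrical equal-area with standard parallel φ₀, h = cos φ / cos φ₀ and k = cos φ₀ / cos φ, so h·k = 1.
k = cos φ₀ / cos φ = 1.88  ⇒  cos φ = cos 34.1° / 1.88 = 0.4405.
φ = arccos(0.4405) ≈ 63.9°.

63.9°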